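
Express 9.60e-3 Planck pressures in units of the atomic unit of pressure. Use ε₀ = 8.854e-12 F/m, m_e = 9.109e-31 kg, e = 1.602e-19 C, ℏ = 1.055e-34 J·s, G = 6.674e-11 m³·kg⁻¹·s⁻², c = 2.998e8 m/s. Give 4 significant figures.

Planck pressure: p_P = c⁷/(ℏG²) = 4.632e113 Pa
atomic unit of pressure: P_au = E_h/a₀³ = m_e⁴e¹⁰/((4πε₀)⁵ℏ⁸) = 2.929e13 Pa
9.60e-3 × 4.632e113 / 2.929e13 = 1.518e98

1.518e98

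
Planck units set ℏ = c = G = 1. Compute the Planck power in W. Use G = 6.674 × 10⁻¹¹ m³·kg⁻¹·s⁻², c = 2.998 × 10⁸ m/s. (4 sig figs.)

3.629 × 10⁵² W

The unique combination of the constants set to 1 with dimensions of power is P_P = c⁵/G.
  = 2.422 × 10⁴² / 6.674 × 10⁻¹¹
  = 3.629 × 10⁵² W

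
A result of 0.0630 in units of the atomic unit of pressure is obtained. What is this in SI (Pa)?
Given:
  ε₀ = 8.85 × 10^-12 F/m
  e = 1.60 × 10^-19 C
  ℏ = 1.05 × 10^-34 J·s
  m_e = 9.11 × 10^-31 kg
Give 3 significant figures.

One atomic unit of pressure: P_au = E_h/a₀³ = m_e⁴e¹⁰/((4πε₀)⁵ℏ⁸) = 3.01 × 10^13 Pa.
0.0630 × 3.01 × 10^13 Pa = 1.90 × 10^12 Pa

1.90 × 10^12 Pa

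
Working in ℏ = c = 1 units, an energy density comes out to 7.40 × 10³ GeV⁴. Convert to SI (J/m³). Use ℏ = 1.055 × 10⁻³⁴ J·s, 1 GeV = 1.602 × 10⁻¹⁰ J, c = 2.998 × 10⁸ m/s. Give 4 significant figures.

1.540 × 10⁴¹ J/m³

[E]/[L]³ = [E]⁴/(ℏc)³; restore (ℏc)⁻³.
1 GeV⁴ → 1/(ℏc)³ × (1 GeV in J)⁴ = 2.082 × 10³⁷ J/m³.
Result: 7.40 × 10³ × 2.082 × 10³⁷ = 1.540 × 10⁴¹ J/m³.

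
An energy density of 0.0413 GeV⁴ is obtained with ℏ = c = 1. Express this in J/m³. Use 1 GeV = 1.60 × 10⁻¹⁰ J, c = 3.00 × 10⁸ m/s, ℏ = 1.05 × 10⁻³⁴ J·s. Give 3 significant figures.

8.66 × 10³⁵ J/m³

[E]/[L]³ = [E]⁴/(ℏc)³; restore (ℏc)⁻³.
1 GeV⁴ → 1/(ℏc)³ × (1 GeV in J)⁴ = 2.10 × 10³⁷ J/m³.
Result: 0.0413 × 2.10 × 10³⁷ = 8.66 × 10³⁵ J/m³.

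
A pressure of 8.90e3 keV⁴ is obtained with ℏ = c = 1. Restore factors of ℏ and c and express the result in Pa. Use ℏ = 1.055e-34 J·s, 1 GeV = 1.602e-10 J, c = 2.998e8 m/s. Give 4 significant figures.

Pressure is [E]/[L]³ = [E]⁴/(ℏc)³.
1 GeV⁴ → 1/(ℏc)³ × (1 GeV in J)⁴ = 2.082e37 Pa.
Convert the energy scale: 8.90e3 keV⁴ = 8.90e-21 GeV⁴.
Result: 8.90e-21 × 2.082e37 = 1.853e17 Pa.

1.853e17 Pa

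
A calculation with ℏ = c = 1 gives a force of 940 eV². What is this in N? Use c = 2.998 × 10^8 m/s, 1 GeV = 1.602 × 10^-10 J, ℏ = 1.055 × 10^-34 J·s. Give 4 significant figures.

Force is [E]/[L] = [E]²/(ℏc); restore (ℏc)⁻¹.
1 GeV² → 1/(ℏc) × (1 GeV in J)² = 8.114 × 10^5 N.
Convert the energy scale: 940 eV² = 9.40 × 10^-16 GeV².
Result: 9.40 × 10^-16 × 8.114 × 10^5 = 7.627 × 10^-10 N.

7.627 × 10^-10 N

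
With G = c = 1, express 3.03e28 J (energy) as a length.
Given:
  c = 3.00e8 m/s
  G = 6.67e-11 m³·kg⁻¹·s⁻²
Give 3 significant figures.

2.50e-16 m

Energy → length via G/c⁴.
3.03e28 J × (G/c⁴) = 2.50e-16 m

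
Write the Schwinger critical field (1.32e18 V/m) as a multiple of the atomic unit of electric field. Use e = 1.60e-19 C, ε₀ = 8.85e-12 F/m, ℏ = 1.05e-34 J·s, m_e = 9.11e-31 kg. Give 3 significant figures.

atomic unit of electric field: E_au = E_h/(e a₀) = m_e²e⁵/((4πε₀)³ℏ⁴) = 5.20e11 V/m.
1.32e18 / 5.20e11 = 2.54e6

2.54e6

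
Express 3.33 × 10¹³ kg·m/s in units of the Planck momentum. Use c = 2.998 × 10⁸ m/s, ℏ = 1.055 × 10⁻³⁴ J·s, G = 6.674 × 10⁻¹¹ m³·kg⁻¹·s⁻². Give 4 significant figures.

Planck momentum: p_P = √(ℏc³/G) = 6.527 kg·m/s.
3.33 × 10¹³ / 6.527 = 5.102 × 10¹²

5.102 × 10¹²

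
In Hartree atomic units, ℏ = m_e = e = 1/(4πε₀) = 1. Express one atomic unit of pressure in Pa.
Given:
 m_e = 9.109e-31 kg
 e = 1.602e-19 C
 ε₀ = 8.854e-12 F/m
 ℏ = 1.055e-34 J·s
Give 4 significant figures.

2.929e13 Pa

From ℏ = m_e = e = 1/(4πε₀) = 1 the pressure scale is P_au = E_h/a₀³ = m_e⁴e¹⁰/((4πε₀)⁵ℏ⁸).
E_h = 4.354e-18 J
a₀ = 5.297e-11 m
E_h/a₀³ = 2.929e13 Pa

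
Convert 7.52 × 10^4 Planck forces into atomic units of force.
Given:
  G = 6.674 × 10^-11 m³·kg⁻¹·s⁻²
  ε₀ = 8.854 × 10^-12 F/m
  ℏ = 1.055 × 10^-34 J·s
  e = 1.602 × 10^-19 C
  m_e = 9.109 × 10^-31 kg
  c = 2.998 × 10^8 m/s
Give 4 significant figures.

Planck force: F_P = c⁴/G = 1.210 × 10^44 N
atomic unit of force: F_au = E_h/a₀ = m_e²e⁶/((4πε₀)³ℏ⁴) = 8.220 × 10^-8 N
7.52 × 10^4 × 1.210 × 10^44 / 8.220 × 10^-8 = 1.107 × 10^56

1.107 × 10^56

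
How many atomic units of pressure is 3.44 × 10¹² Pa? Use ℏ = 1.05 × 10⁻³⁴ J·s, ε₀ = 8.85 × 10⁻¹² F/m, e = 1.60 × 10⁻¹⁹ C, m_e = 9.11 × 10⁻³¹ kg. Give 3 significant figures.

atomic unit of pressure: P_au = E_h/a₀³ = m_e⁴e¹⁰/((4πε₀)⁵ℏ⁸) = 3.01 × 10¹³ Pa.
3.44 × 10¹² / 3.01 × 10¹³ = 0.114

0.114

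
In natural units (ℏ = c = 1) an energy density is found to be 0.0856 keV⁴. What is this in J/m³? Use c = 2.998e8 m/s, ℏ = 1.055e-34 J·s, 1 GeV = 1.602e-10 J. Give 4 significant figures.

[E]/[L]³ = [E]⁴/(ℏc)³; restore (ℏc)⁻³.
1 GeV⁴ → 1/(ℏc)³ × (1 GeV in J)⁴ = 2.082e37 J/m³.
Convert the energy scale: 0.0856 keV⁴ = 8.56e-26 GeV⁴.
Result: 8.56e-26 × 2.082e37 = 1.782e12 J/m³.

1.782e12 J/m³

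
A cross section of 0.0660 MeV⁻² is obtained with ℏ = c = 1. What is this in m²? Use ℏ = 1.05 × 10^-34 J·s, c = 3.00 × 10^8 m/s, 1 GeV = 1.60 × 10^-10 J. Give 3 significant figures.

Area is [L]² = [E]⁻²·(ℏc)²; restore (ℏc)².
1 GeV⁻² → (ℏc)² × (1 GeV in J)⁻² = 3.88 × 10^-32 m².
Convert the energy scale: 0.0660 MeV⁻² = 6.60 × 10^4 GeV⁻².
Result: 6.60 × 10^4 × 3.88 × 10^-32 = 2.56 × 10^-27 m².

2.56 × 10^-27 m²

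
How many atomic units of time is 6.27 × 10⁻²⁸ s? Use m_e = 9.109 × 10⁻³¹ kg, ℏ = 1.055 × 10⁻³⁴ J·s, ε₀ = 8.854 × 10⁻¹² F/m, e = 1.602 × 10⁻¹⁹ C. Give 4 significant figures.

atomic unit of time: τ_au = (4πε₀)²ℏ³/(m_e e⁴) = 2.423 × 10⁻¹⁷ s.
6.27 × 10⁻²⁸ / 2.423 × 10⁻¹⁷ = 2.588 × 10⁻¹¹

2.588 × 10⁻¹¹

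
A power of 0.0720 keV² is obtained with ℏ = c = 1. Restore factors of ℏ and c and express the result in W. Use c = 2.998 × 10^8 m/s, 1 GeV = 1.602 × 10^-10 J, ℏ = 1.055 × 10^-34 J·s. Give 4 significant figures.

Power is [E]/[T] = [E]²/ℏ.
1 GeV² → 1/ℏ × (1 GeV in J)² = 2.433 × 10^14 W.
Convert the energy scale: 0.0720 keV² = 7.20 × 10^-14 GeV².
Result: 7.20 × 10^-14 × 2.433 × 10^14 = 17.51 W.

17.51 W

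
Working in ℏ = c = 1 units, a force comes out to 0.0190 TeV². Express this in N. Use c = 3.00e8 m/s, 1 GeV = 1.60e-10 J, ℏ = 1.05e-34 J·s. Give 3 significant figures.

1.54e10 N

Force is [E]/[L] = [E]²/(ℏc); restore (ℏc)⁻¹.
1 GeV² → 1/(ℏc) × (1 GeV in J)² = 8.13e5 N.
Convert the energy scale: 0.0190 TeV² = 1.90e4 GeV².
Result: 1.90e4 × 8.13e5 = 1.54e10 N.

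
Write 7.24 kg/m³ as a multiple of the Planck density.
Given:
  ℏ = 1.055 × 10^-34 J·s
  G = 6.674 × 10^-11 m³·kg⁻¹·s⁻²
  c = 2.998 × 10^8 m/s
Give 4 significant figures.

Planck density: ρ_P = c⁵/(ℏG²) = 5.154 × 10^96 kg/m³.
7.24 / 5.154 × 10^96 = 1.405 × 10^-96

1.405 × 10^-96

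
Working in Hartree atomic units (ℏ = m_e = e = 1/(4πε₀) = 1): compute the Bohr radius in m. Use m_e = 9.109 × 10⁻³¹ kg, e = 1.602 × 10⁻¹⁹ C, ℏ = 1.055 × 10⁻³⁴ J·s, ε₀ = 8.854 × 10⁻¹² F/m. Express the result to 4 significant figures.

5.297 × 10⁻¹¹ m

The unique combination of the constants set to 1 with dimensions of length is a₀ = 4πε₀ℏ²/(m_e e²).
  = 1.238 × 10⁻⁷⁸ / 2.338 × 10⁻⁶⁸
  = 5.297 × 10⁻¹¹ m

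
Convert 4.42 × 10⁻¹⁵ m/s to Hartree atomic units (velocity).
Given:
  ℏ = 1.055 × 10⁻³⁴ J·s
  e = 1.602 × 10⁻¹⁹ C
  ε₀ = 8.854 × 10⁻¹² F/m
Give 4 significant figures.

2.022 × 10⁻²¹

atomic unit of velocity: v_au = e²/(4πε₀ℏ) = 2.186 × 10⁶ m/s.
4.42 × 10⁻¹⁵ / 2.186 × 10⁶ = 2.022 × 10⁻²¹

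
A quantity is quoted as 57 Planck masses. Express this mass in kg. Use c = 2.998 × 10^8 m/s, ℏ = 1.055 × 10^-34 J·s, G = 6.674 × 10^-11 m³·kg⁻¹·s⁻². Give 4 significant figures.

One Planck mass: m_P = √(ℏc/G) = 2.177 × 10^-8 kg.
57 × 2.177 × 10^-8 kg = 1.241 × 10^-6 kg

1.241 × 10^-6 kg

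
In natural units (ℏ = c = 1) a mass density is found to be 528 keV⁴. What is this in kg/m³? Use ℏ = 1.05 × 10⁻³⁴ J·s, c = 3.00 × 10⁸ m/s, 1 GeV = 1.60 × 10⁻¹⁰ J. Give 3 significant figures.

0.123 kg/m³

Mass density is [E]/(c²[L]³) = [E]⁴/(ℏ³c⁵).
1 GeV⁴ → 1/(ℏ³c⁵) × (1 GeV in J)⁴ = 2.33 × 10²⁰ kg/m³.
Convert the energy scale: 528 keV⁴ = 5.28 × 10⁻²² GeV⁴.
Result: 5.28 × 10⁻²² × 2.33 × 10²⁰ = 0.123 kg/m³.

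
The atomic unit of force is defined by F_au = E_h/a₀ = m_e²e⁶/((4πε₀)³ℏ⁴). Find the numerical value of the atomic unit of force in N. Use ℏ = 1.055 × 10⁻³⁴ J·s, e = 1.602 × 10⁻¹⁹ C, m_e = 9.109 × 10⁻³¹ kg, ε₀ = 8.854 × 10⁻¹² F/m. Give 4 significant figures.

8.220 × 10⁻⁸ N

F_au = E_h/a₀ = m_e²e⁶/((4πε₀)³ℏ⁴)
E_h = 4.354 × 10⁻¹⁸ J
a₀ = 5.297 × 10⁻¹¹ m
E_h/a₀ = 8.220 × 10⁻⁸ N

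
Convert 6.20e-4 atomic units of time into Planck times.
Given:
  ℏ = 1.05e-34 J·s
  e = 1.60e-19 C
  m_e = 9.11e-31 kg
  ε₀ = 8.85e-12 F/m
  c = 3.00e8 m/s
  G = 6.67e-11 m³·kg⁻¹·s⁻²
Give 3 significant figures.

atomic unit of time: τ_au = (4πε₀)²ℏ³/(m_e e⁴) = 2.40e-17 s
Planck time: t_P = √(ℏG/c⁵) = 5.37e-44 s
6.20e-4 × 2.40e-17 / 5.37e-44 = 2.77e23

2.77e23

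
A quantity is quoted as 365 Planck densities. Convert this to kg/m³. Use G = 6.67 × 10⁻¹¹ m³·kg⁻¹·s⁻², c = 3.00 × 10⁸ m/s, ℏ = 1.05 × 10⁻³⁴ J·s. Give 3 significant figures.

One Planck density: ρ_P = c⁵/(ℏG²) = 5.20 × 10⁹⁶ kg/m³.
365 × 5.20 × 10⁹⁶ kg/m³ = 1.90 × 10⁹⁹ kg/m³

1.90 × 10⁹⁹ kg/m³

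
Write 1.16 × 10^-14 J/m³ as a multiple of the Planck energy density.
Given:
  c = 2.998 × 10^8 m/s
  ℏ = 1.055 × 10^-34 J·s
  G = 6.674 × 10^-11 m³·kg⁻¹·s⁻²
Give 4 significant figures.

2.504 × 10^-128

Planck energy density: u_P = c⁷/(ℏG²) = 4.632 × 10^113 J/m³.
1.16 × 10^-14 / 4.632 × 10^113 = 2.504 × 10^-128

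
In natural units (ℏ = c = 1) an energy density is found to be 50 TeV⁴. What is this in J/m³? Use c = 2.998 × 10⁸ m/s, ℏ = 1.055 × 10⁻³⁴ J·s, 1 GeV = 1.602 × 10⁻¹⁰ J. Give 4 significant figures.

[E]/[L]³ = [E]⁴/(ℏc)³; restore (ℏc)⁻³.
1 GeV⁴ → 1/(ℏc)³ × (1 GeV in J)⁴ = 2.082 × 10³⁷ J/m³.
Convert the energy scale: 50 TeV⁴ = 5.00 × 10¹³ GeV⁴.
Result: 5.00 × 10¹³ × 2.082 × 10³⁷ = 1.041 × 10⁵¹ J/m³.

1.041 × 10⁵¹ J/m³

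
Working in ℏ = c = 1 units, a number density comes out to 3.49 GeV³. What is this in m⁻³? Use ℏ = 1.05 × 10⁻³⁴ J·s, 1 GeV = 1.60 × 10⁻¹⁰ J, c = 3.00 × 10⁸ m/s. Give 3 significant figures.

4.57 × 10⁴⁷ m⁻³

Number density is [L]⁻³ = [E]³/(ℏc)³.
1 GeV³ → 1/(ℏc)³ × (1 GeV in J)³ = 1.31 × 10⁴⁷ m⁻³.
Result: 3.49 × 1.31 × 10⁴⁷ = 4.57 × 10⁴⁷ m⁻³.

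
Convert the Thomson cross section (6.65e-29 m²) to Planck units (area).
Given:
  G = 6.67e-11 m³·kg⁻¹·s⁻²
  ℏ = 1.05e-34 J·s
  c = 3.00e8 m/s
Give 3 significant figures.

Planck area: A_P = ℏG/c³ = 2.59e-70 m².
6.65e-29 / 2.59e-70 = 2.56e41

2.56e41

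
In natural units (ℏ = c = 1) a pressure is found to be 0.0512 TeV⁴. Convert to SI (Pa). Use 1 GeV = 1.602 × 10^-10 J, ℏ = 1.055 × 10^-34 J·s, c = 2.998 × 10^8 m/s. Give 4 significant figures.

1.066 × 10^48 Pa

Pressure is [E]/[L]³ = [E]⁴/(ℏc)³.
1 GeV⁴ → 1/(ℏc)³ × (1 GeV in J)⁴ = 2.082 × 10^37 Pa.
Convert the energy scale: 0.0512 TeV⁴ = 5.12 × 10^10 GeV⁴.
Result: 5.12 × 10^10 × 2.082 × 10^37 = 1.066 × 10^48 Pa.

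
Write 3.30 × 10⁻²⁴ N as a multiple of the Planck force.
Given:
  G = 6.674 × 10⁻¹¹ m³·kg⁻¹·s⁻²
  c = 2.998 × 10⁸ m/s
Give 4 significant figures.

Planck force: F_P = c⁴/G = 1.210 × 10⁴⁴ N.
3.30 × 10⁻²⁴ / 1.210 × 10⁴⁴ = 2.726 × 10⁻⁶⁸

2.726 × 10⁻⁶⁸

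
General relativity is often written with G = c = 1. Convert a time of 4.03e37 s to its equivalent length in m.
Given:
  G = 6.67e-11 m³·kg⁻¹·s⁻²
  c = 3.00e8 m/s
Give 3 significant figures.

1.21e46 m

Time → length via c.
4.03e37 s × (c) = 1.21e46 m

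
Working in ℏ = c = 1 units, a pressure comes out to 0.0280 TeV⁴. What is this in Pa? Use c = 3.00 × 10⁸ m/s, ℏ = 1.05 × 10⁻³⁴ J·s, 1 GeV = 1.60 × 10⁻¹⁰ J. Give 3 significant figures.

5.87 × 10⁴⁷ Pa

Pressure is [E]/[L]³ = [E]⁴/(ℏc)³.
1 GeV⁴ → 1/(ℏc)³ × (1 GeV in J)⁴ = 2.10 × 10³⁷ Pa.
Convert the energy scale: 0.0280 TeV⁴ = 2.80 × 10¹⁰ GeV⁴.
Result: 2.80 × 10¹⁰ × 2.10 × 10³⁷ = 5.87 × 10⁴⁷ Pa.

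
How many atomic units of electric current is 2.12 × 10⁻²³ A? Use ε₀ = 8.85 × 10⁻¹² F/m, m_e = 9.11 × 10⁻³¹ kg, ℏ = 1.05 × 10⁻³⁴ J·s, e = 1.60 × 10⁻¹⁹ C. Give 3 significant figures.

3.18 × 10⁻²¹

atomic unit of electric current: I_au = e E_h/ℏ = m_e e⁵/((4πε₀)²ℏ³) = 6.67 × 10⁻³ A.
2.12 × 10⁻²³ / 6.67 × 10⁻³ = 3.18 × 10⁻²¹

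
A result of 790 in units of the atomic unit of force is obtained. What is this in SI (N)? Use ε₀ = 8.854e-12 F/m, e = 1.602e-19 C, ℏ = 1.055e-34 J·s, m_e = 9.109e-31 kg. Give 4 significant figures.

One atomic unit of force: F_au = E_h/a₀ = m_e²e⁶/((4πε₀)³ℏ⁴) = 8.220e-8 N.
790 × 8.220e-8 N = 6.494e-5 N

6.494e-5 N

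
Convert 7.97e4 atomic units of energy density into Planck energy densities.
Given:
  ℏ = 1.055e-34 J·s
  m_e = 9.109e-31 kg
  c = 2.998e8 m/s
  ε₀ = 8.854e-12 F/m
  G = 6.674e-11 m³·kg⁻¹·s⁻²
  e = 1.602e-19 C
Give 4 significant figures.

atomic unit of energy density: u_au = E_h/a₀³ = m_e⁴e¹⁰/((4πε₀)⁵ℏ⁸) = 2.929e13 J/m³
Planck energy density: u_P = c⁷/(ℏG²) = 4.632e113 J/m³
7.97e4 × 2.929e13 / 4.632e113 = 5.040e-96

5.040e-96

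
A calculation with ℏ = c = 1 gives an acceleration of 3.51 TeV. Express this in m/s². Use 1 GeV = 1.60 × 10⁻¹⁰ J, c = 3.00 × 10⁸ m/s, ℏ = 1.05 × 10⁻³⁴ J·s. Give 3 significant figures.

Acceleration is [L]/[T]² = c·[E]/ℏ.
1 GeV → c/ℏ × (1 GeV in J) = 4.57 × 10³² m/s².
Convert the energy scale: 3.51 TeV = 3.51 × 10³ GeV.
Result: 3.51 × 10³ × 4.57 × 10³² = 1.60 × 10³⁶ m/s².

1.60 × 10³⁶ m/s²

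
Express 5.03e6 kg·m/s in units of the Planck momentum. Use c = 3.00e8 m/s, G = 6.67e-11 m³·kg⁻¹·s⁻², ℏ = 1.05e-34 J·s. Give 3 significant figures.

7.72e5

Planck momentum: p_P = √(ℏc³/G) = 6.52 kg·m/s.
5.03e6 / 6.52 = 7.72e5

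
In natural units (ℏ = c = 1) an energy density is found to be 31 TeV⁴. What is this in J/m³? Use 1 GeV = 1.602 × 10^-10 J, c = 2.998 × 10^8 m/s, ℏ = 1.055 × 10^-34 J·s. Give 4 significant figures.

6.453 × 10^50 J/m³

[E]/[L]³ = [E]⁴/(ℏc)³; restore (ℏc)⁻³.
1 GeV⁴ → 1/(ℏc)³ × (1 GeV in J)⁴ = 2.082 × 10^37 J/m³.
Convert the energy scale: 31 TeV⁴ = 3.10 × 10^13 GeV⁴.
Result: 3.10 × 10^13 × 2.082 × 10^37 = 6.453 × 10^50 J/m³.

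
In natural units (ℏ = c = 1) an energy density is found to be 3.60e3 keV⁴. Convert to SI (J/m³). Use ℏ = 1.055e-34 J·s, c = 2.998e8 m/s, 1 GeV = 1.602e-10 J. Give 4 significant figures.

[E]/[L]³ = [E]⁴/(ℏc)³; restore (ℏc)⁻³.
1 GeV⁴ → 1/(ℏc)³ × (1 GeV in J)⁴ = 2.082e37 J/m³.
Convert the energy scale: 3.60e3 keV⁴ = 3.60e-21 GeV⁴.
Result: 3.60e-21 × 2.082e37 = 7.494e16 J/m³.

7.494e16 J/m³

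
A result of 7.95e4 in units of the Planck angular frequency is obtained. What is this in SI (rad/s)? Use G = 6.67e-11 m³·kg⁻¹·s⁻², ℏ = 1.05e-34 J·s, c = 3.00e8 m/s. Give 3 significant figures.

One Planck angular frequency: ω_P = √(c⁵/(ℏG)) = 1.86e43 rad/s.
7.95e4 × 1.86e43 rad/s = 1.48e48 rad/s

1.48e48 rad/s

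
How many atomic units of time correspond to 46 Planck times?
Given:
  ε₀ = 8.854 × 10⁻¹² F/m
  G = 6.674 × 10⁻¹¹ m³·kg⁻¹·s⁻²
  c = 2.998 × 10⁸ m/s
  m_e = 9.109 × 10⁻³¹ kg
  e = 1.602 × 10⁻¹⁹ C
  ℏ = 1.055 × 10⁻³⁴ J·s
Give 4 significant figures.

1.024 × 10⁻²⁵

Planck time: t_P = √(ℏG/c⁵) = 5.392 × 10⁻⁴⁴ s
atomic unit of time: τ_au = (4πε₀)²ℏ³/(m_e e⁴) = 2.423 × 10⁻¹⁷ s
46 × 5.392 × 10⁻⁴⁴ / 2.423 × 10⁻¹⁷ = 1.024 × 10⁻²⁵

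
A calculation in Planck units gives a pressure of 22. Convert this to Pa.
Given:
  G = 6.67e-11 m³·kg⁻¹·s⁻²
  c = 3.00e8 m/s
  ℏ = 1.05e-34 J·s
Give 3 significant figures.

1.03e115 Pa

One Planck pressure: p_P = c⁷/(ℏG²) = 4.68e113 Pa.
22 × 4.68e113 Pa = 1.03e115 Pa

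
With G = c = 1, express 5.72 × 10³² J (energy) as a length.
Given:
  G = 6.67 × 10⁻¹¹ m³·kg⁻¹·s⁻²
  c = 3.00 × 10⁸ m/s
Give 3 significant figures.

4.71 × 10⁻¹² m

Energy → length via G/c⁴.
5.72 × 10³² J × (G/c⁴) = 4.71 × 10⁻¹² m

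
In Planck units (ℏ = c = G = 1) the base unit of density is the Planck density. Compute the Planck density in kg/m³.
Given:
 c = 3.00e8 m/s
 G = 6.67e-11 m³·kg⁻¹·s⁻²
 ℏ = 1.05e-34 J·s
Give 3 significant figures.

ρ_P = c⁵/(ℏG²)
  = 2.43e42 / 4.67e-55
  = 5.20e96 kg/m³

5.20e96 kg/m³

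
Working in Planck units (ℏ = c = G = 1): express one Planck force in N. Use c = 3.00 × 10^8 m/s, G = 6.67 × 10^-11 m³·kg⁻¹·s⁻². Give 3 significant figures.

From ℏ = c = G = 1 the force scale is F_P = c⁴/G.
  = 8.10 × 10^33 / 6.67 × 10^-11
  = 1.21 × 10^44 N

1.21 × 10^44 N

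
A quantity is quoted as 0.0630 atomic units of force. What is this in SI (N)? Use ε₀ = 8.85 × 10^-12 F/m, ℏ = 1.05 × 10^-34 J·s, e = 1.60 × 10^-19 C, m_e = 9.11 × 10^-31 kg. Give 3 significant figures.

One atomic unit of force: F_au = E_h/a₀ = m_e²e⁶/((4πε₀)³ℏ⁴) = 8.33 × 10^-8 N.
0.0630 × 8.33 × 10^-8 N = 5.25 × 10^-9 N

5.25 × 10^-9 N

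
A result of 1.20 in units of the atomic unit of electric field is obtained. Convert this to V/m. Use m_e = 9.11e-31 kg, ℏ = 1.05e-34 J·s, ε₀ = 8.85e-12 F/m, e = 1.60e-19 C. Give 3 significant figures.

6.25e11 V/m

One atomic unit of electric field: E_au = E_h/(e a₀) = m_e²e⁵/((4πε₀)³ℏ⁴) = 5.20e11 V/m.
1.20 × 5.20e11 V/m = 6.25e11 V/m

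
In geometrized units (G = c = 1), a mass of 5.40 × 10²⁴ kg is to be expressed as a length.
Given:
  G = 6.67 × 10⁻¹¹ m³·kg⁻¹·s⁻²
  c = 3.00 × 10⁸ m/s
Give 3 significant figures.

In G = c = 1 units mass has dimensions of length; the conversion factor is G/c².
5.40 × 10²⁴ kg × (G/c²) = 4.00 × 10⁻³ m

4.00 × 10⁻³ m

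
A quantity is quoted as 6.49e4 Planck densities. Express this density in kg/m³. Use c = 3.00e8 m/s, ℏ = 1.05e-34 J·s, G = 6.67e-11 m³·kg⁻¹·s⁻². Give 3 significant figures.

3.38e101 kg/m³

One Planck density: ρ_P = c⁵/(ℏG²) = 5.20e96 kg/m³.
6.49e4 × 5.20e96 kg/m³ = 3.38e101 kg/m³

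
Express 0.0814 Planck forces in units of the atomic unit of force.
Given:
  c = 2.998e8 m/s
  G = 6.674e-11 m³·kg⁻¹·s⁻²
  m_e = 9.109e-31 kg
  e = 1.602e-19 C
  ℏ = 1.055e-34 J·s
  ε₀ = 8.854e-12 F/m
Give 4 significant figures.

1.199e50

Planck force: F_P = c⁴/G = 1.210e44 N
atomic unit of force: F_au = E_h/a₀ = m_e²e⁶/((4πε₀)³ℏ⁴) = 8.220e-8 N
0.0814 × 1.210e44 / 8.220e-8 = 1.199e50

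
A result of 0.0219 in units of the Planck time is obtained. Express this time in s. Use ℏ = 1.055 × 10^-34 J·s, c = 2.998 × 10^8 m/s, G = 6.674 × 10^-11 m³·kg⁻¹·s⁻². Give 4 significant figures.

1.181 × 10^-45 s

One Planck time: t_P = √(ℏG/c⁵) = 5.392 × 10^-44 s.
0.0219 × 5.392 × 10^-44 s = 1.181 × 10^-45 s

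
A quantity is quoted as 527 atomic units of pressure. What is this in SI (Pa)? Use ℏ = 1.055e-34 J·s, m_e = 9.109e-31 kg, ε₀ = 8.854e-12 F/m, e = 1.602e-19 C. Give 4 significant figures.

One atomic unit of pressure: P_au = E_h/a₀³ = m_e⁴e¹⁰/((4πε₀)⁵ℏ⁸) = 2.929e13 Pa.
527 × 2.929e13 Pa = 1.544e16 Pa

1.544e16 Pa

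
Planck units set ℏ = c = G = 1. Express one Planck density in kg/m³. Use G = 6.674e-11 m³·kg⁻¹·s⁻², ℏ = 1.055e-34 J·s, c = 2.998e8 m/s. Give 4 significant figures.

From ℏ = c = G = 1 the density scale is ρ_P = c⁵/(ℏG²).
  = 2.422e42 / 4.699e-55
  = 5.154e96 kg/m³

5.154e96 kg/m³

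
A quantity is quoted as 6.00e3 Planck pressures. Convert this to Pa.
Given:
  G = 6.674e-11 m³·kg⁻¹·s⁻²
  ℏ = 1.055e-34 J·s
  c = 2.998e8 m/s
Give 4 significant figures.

One Planck pressure: p_P = c⁷/(ℏG²) = 4.632e113 Pa.
6.00e3 × 4.632e113 Pa = 2.779e117 Pa

2.779e117 Pa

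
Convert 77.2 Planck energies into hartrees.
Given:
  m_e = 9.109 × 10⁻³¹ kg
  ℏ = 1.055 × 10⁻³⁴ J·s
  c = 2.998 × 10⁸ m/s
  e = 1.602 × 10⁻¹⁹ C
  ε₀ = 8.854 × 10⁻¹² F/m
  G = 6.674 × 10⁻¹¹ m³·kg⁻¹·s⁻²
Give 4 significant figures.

3.469 × 10²⁸

Planck energy: E_P = √(ℏc⁵/G) = 1.957 × 10⁹ J
hartree: E_h = m_e e⁴/(4πε₀ℏ)² = 4.354 × 10⁻¹⁸ J
77.2 × 1.957 × 10⁹ / 4.354 × 10⁻¹⁸ = 3.469 × 10²⁸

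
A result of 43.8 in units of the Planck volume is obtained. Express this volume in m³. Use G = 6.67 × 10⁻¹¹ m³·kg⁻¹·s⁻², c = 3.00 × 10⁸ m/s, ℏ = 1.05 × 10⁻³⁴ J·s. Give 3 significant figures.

1.83 × 10⁻¹⁰³ m³

One Planck volume: V_P = (ℏG/c³)^(3/2) = 4.18 × 10⁻¹⁰⁵ m³.
43.8 × 4.18 × 10⁻¹⁰⁵ m³ = 1.83 × 10⁻¹⁰³ m³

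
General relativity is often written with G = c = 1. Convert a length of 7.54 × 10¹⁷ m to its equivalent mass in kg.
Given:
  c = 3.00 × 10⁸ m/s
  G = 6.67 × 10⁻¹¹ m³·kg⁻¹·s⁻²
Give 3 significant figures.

Length → mass via c²/G.
7.54 × 10¹⁷ m × (c²/G) = 1.02 × 10⁴⁵ kg

1.02 × 10⁴⁵ kg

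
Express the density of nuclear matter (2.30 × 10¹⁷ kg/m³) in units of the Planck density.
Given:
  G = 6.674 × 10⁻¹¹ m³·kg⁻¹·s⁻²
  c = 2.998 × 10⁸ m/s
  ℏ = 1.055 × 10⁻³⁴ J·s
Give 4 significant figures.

Planck density: ρ_P = c⁵/(ℏG²) = 5.154 × 10⁹⁶ kg/m³.
2.30 × 10¹⁷ / 5.154 × 10⁹⁶ = 4.463 × 10⁻⁸⁰

4.463 × 10⁻⁸⁰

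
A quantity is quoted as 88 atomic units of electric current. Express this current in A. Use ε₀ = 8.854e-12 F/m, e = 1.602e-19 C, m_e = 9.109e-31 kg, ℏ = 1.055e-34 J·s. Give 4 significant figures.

0.5818 A

One atomic unit of electric current: I_au = e E_h/ℏ = m_e e⁵/((4πε₀)²ℏ³) = 6.612e-3 A.
88 × 6.612e-3 A = 0.5818 A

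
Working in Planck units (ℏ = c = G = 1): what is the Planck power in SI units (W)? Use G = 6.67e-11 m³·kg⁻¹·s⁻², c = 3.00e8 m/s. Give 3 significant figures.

From ℏ = c = G = 1 the power scale is P_P = c⁵/G.
  = 2.43e42 / 6.67e-11
  = 3.64e52 W

3.64e52 W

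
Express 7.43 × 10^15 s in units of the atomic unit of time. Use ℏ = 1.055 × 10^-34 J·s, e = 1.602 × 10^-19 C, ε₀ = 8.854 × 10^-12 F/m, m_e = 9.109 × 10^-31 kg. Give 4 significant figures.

3.067 × 10^32

atomic unit of time: τ_au = (4πε₀)²ℏ³/(m_e e⁴) = 2.423 × 10^-17 s.
7.43 × 10^15 / 2.423 × 10^-17 = 3.067 × 10^32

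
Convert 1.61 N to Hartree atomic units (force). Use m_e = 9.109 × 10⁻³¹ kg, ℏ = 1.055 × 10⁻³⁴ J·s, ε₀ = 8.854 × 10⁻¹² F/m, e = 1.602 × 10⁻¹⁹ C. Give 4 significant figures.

1.959 × 10⁷

atomic unit of force: F_au = E_h/a₀ = m_e²e⁶/((4πε₀)³ℏ⁴) = 8.220 × 10⁻⁸ N.
1.61 / 8.220 × 10⁻⁸ = 1.959 × 10⁷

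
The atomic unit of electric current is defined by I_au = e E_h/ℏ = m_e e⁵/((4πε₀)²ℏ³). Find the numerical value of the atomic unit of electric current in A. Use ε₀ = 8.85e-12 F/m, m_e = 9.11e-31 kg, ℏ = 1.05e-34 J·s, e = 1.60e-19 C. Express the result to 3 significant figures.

6.67e-3 A

I_au = e E_h/ℏ = m_e e⁵/((4πε₀)²ℏ³)
E_h = 4.38e-18 J
e·E_h/ℏ = 6.67e-3 A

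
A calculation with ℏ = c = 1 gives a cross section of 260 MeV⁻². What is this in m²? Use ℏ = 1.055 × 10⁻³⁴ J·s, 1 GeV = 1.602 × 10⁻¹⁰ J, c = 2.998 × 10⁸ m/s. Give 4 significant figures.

1.013 × 10⁻²³ m²

Area is [L]² = [E]⁻²·(ℏc)²; restore (ℏc)².
1 GeV⁻² → (ℏc)² × (1 GeV in J)⁻² = 3.898 × 10⁻³² m².
Convert the energy scale: 260 MeV⁻² = 2.60 × 10⁸ GeV⁻².
Result: 2.60 × 10⁸ × 3.898 × 10⁻³² = 1.013 × 10⁻²³ m².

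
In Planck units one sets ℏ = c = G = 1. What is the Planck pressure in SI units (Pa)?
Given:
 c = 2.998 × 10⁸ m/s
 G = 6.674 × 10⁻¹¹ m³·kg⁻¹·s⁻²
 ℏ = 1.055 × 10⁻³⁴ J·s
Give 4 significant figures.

4.632 × 10¹¹³ Pa

p_P = c⁷/(ℏG²)
  = 2.177 × 10⁵⁹ / 4.699 × 10⁻⁵⁵
  = 4.632 × 10¹¹³ Pa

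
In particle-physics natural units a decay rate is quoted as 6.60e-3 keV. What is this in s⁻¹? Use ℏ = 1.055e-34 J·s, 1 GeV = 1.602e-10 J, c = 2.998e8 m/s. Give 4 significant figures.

A rate is [E]/ℏ; divide by ℏ.
1 GeV → 1/ℏ × (1 GeV in J) = 1.518e24 s⁻¹.
Convert the energy scale: 6.60e-3 keV = 6.60e-9 GeV.
Result: 6.60e-9 × 1.518e24 = 1.002e16 s⁻¹.

1.002e16 s⁻¹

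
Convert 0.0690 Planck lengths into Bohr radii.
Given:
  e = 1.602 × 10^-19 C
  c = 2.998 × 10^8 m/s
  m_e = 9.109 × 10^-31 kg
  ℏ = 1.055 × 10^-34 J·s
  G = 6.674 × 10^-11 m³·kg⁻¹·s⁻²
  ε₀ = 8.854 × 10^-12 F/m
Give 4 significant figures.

2.106 × 10^-26

Planck length: ℓ_P = √(ℏG/c³) = 1.616 × 10^-35 m
Bohr radius: a₀ = 4πε₀ℏ²/(m_e e²) = 5.297 × 10^-11 m
0.0690 × 1.616 × 10^-35 / 5.297 × 10^-11 = 2.106 × 10^-26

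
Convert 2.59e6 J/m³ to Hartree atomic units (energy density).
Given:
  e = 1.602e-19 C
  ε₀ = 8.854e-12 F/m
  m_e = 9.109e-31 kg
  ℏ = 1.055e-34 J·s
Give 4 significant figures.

8.842e-8

atomic unit of energy density: u_au = E_h/a₀³ = m_e⁴e¹⁰/((4πε₀)⁵ℏ⁸) = 2.929e13 J/m³.
2.59e6 / 2.929e13 = 8.842e-8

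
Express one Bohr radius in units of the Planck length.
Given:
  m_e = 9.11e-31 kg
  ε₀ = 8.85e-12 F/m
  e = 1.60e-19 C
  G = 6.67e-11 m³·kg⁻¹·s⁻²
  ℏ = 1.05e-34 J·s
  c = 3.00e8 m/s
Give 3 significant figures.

Bohr radius: a₀ = 4πε₀ℏ²/(m_e e²) = 5.26e-11 m
Planck length: ℓ_P = √(ℏG/c³) = 1.61e-35 m
ratio = 5.26e-11 / 1.61e-35 = 3.26e24

3.26e24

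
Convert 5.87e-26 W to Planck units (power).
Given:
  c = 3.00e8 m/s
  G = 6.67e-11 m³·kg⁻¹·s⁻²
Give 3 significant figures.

Planck power: P_P = c⁵/G = 3.64e52 W.
5.87e-26 / 3.64e52 = 1.61e-78

1.61e-78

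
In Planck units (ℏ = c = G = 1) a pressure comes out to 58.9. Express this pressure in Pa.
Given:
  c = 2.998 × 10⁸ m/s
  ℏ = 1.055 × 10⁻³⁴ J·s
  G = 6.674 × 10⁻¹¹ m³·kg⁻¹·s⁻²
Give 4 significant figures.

One Planck pressure: p_P = c⁷/(ℏG²) = 4.632 × 10¹¹³ Pa.
58.9 × 4.632 × 10¹¹³ Pa = 2.728 × 10¹¹⁵ Pa

2.728 × 10¹¹⁵ Pa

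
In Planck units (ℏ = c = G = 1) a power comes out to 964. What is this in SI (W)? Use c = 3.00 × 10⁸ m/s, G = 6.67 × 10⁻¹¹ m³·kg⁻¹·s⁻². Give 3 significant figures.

3.51 × 10⁵⁵ W

One Planck power: P_P = c⁵/G = 3.64 × 10⁵² W.
964 × 3.64 × 10⁵² W = 3.51 × 10⁵⁵ W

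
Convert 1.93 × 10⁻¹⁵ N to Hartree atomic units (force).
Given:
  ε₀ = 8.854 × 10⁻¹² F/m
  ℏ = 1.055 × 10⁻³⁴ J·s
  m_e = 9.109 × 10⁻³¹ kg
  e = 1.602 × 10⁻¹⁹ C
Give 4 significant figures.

atomic unit of force: F_au = E_h/a₀ = m_e²e⁶/((4πε₀)³ℏ⁴) = 8.220 × 10⁻⁸ N.
1.93 × 10⁻¹⁵ / 8.220 × 10⁻⁸ = 2.348 × 10⁻⁸

2.348 × 10⁻⁸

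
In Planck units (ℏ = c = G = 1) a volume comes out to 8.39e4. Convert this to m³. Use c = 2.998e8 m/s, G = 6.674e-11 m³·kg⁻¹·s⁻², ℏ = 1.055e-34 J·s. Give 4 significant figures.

3.544e-100 m³

One Planck volume: V_P = (ℏG/c³)^(3/2) = 4.224e-105 m³.
8.39e4 × 4.224e-105 m³ = 3.544e-100 m³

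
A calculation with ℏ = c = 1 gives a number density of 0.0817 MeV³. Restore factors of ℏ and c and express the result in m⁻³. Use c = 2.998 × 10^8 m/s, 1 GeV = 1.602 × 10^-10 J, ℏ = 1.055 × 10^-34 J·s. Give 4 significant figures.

Number density is [L]⁻³ = [E]³/(ℏc)³.
1 GeV³ → 1/(ℏc)³ × (1 GeV in J)³ = 1.299 × 10^47 m⁻³.
Convert the energy scale: 0.0817 MeV³ = 8.17 × 10^-11 GeV³.
Result: 8.17 × 10^-11 × 1.299 × 10^47 = 1.062 × 10^37 m⁻³.

1.062 × 10^37 m⁻³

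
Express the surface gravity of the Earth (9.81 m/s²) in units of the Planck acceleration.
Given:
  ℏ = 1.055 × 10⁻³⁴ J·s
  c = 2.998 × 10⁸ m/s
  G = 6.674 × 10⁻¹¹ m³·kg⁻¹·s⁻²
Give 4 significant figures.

1.764 × 10⁻⁵¹

Planck acceleration: a_P = √(c⁷/(ℏG)) = 5.560 × 10⁵¹ m/s².
9.81 / 5.560 × 10⁵¹ = 1.764 × 10⁻⁵¹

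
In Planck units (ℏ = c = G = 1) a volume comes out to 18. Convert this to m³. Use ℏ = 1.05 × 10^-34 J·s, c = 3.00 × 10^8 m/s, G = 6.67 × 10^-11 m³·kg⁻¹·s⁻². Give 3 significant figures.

7.52 × 10^-104 m³

One Planck volume: V_P = (ℏG/c³)^(3/2) = 4.18 × 10^-105 m³.
18 × 4.18 × 10^-105 m³ = 7.52 × 10^-104 m³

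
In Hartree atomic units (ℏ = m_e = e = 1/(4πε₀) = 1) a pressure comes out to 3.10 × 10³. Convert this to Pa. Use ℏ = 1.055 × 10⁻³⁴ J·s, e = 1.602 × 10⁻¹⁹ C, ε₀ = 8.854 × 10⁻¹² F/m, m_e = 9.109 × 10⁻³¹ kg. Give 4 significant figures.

9.080 × 10¹⁶ Pa

One atomic unit of pressure: P_au = E_h/a₀³ = m_e⁴e¹⁰/((4πε₀)⁵ℏ⁸) = 2.929 × 10¹³ Pa.
3.10 × 10³ × 2.929 × 10¹³ Pa = 9.080 × 10¹⁶ Pa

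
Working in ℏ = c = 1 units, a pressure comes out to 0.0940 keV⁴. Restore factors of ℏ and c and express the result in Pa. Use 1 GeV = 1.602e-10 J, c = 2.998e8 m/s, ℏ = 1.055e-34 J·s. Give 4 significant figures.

1.957e12 Pa

Pressure is [E]/[L]³ = [E]⁴/(ℏc)³.
1 GeV⁴ → 1/(ℏc)³ × (1 GeV in J)⁴ = 2.082e37 Pa.
Convert the energy scale: 0.0940 keV⁴ = 9.40e-26 GeV⁴.
Result: 9.40e-26 × 2.082e37 = 1.957e12 Pa.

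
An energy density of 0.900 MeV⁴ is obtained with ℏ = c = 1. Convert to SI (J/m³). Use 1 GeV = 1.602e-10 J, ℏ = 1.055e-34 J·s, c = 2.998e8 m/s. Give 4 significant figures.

[E]/[L]³ = [E]⁴/(ℏc)³; restore (ℏc)⁻³.
1 GeV⁴ → 1/(ℏc)³ × (1 GeV in J)⁴ = 2.082e37 J/m³.
Convert the energy scale: 0.900 MeV⁴ = 9.00e-13 GeV⁴.
Result: 9.00e-13 × 2.082e37 = 1.873e25 J/m³.

1.873e25 J/m³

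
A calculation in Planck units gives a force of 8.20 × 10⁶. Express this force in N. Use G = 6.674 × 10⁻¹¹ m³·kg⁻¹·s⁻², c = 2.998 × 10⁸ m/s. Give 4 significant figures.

9.926 × 10⁵⁰ N

One Planck force: F_P = c⁴/G = 1.210 × 10⁴⁴ N.
8.20 × 10⁶ × 1.210 × 10⁴⁴ N = 9.926 × 10⁵⁰ N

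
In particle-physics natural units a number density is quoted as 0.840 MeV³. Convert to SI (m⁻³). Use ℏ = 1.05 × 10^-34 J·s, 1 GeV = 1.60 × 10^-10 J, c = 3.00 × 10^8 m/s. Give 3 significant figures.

1.10 × 10^38 m⁻³

Number density is [L]⁻³ = [E]³/(ℏc)³.
1 GeV³ → 1/(ℏc)³ × (1 GeV in J)³ = 1.31 × 10^47 m⁻³.
Convert the energy scale: 0.840 MeV³ = 8.40 × 10^-10 GeV³.
Result: 8.40 × 10^-10 × 1.31 × 10^47 = 1.10 × 10^38 m⁻³.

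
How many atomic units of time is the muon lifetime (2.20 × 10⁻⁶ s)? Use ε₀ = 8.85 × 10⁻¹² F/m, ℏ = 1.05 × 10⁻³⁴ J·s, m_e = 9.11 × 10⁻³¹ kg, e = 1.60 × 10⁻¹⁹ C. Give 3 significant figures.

9.17 × 10¹⁰

atomic unit of time: τ_au = (4πε₀)²ℏ³/(m_e e⁴) = 2.40 × 10⁻¹⁷ s.
2.20 × 10⁻⁶ / 2.40 × 10⁻¹⁷ = 9.17 × 10¹⁰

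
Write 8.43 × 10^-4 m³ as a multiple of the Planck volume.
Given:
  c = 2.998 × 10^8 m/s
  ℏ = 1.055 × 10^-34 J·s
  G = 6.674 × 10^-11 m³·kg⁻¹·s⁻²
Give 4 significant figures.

1.996 × 10^101

Planck volume: V_P = (ℏG/c³)^(3/2) = 4.224 × 10^-105 m³.
8.43 × 10^-4 / 4.224 × 10^-105 = 1.996 × 10^101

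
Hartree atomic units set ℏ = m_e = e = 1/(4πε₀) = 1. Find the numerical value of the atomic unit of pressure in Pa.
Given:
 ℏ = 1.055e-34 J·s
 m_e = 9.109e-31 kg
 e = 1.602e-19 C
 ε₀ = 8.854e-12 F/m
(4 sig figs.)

2.929e13 Pa

Dimensional analysis gives P_au = E_h/a₀³ = m_e⁴e¹⁰/((4πε₀)⁵ℏ⁸).
E_h = 4.354e-18 J
a₀ = 5.297e-11 m
E_h/a₀³ = 2.929e13 Pa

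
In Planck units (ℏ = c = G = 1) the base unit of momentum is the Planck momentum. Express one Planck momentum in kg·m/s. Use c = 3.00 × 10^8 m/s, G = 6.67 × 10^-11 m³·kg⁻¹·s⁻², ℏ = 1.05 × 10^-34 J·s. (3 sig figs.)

p_P = √(ℏc³/G)
  = √(42.5)
  = 6.52 kg·m/s

6.52 kg·m/s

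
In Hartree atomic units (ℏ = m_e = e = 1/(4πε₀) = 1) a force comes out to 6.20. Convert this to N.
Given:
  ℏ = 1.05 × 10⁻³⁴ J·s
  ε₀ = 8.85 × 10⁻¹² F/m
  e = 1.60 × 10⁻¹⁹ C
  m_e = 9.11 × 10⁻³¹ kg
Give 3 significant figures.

5.16 × 10⁻⁷ N

One atomic unit of force: F_au = E_h/a₀ = m_e²e⁶/((4πε₀)³ℏ⁴) = 8.33 × 10⁻⁸ N.
6.20 × 8.33 × 10⁻⁸ N = 5.16 × 10⁻⁷ N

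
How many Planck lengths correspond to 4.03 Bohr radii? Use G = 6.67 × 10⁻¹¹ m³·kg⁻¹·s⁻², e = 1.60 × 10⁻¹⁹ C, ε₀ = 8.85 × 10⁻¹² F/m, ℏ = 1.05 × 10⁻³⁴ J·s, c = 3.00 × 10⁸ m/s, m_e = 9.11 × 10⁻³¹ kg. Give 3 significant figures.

Bohr radius: a₀ = 4πε₀ℏ²/(m_e e²) = 5.26 × 10⁻¹¹ m
Planck length: ℓ_P = √(ℏG/c³) = 1.61 × 10⁻³⁵ m
4.03 × 5.26 × 10⁻¹¹ / 1.61 × 10⁻³⁵ = 1.32 × 10²⁵

1.32 × 10²⁵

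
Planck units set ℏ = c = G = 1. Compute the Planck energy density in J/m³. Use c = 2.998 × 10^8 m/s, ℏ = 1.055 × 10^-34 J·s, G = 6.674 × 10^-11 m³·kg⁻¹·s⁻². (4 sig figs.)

From ℏ = c = G = 1 the energy density scale is u_P = c⁷/(ℏG²).
  = 2.177 × 10^59 / 4.699 × 10^-55
  = 4.632 × 10^113 J/m³

4.632 × 10^113 J/m³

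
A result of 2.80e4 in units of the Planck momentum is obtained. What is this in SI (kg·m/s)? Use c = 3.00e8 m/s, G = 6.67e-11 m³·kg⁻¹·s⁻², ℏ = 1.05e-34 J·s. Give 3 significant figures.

1.83e5 kg·m/s

One Planck momentum: p_P = √(ℏc³/G) = 6.52 kg·m/s.
2.80e4 × 6.52 kg·m/s = 1.83e5 kg·m/s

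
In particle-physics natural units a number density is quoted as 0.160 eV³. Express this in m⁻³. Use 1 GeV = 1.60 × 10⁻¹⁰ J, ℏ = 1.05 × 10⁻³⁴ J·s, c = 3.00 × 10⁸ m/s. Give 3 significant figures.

2.10 × 10¹⁹ m⁻³

Number density is [L]⁻³ = [E]³/(ℏc)³.
1 GeV³ → 1/(ℏc)³ × (1 GeV in J)³ = 1.31 × 10⁴⁷ m⁻³.
Convert the energy scale: 0.160 eV³ = 1.60 × 10⁻²⁸ GeV³.
Result: 1.60 × 10⁻²⁸ × 1.31 × 10⁴⁷ = 2.10 × 10¹⁹ m⁻³.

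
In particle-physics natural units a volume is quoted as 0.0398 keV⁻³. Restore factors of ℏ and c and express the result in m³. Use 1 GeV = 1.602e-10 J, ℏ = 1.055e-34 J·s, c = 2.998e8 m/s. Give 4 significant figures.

Volume is [L]³ = [E]⁻³·(ℏc)³.
1 GeV⁻³ → (ℏc)³ × (1 GeV in J)⁻³ = 7.696e-48 m³.
Convert the energy scale: 0.0398 keV⁻³ = 3.98e16 GeV⁻³.
Result: 3.98e16 × 7.696e-48 = 3.063e-31 m³.

3.063e-31 m³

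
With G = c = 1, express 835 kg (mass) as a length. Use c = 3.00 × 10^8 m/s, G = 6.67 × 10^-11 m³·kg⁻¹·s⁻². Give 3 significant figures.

6.19 × 10^-25 m

In G = c = 1 units mass has dimensions of length; the conversion factor is G/c².
835 kg × (G/c²) = 6.19 × 10^-25 m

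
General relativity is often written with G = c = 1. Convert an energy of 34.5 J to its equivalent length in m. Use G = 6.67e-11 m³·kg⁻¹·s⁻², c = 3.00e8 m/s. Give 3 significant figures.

Energy → length via G/c⁴.
34.5 J × (G/c⁴) = 2.84e-43 m

2.84e-43 m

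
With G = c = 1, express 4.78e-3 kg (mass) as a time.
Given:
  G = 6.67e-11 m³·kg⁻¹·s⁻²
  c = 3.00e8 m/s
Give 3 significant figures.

1.18e-38 s

Mass → time via G/c³.
4.78e-3 kg × (G/c³) = 1.18e-38 s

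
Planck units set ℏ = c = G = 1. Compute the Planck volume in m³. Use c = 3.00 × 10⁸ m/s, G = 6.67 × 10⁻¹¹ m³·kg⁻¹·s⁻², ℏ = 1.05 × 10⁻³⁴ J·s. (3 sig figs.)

4.18 × 10⁻¹⁰⁵ m³

From ℏ = c = G = 1 the volume scale is V_P = (ℏG/c³)^(3/2).
  = √(1.75 × 10⁻²⁰⁹)
  = 4.18 × 10⁻¹⁰⁵ m³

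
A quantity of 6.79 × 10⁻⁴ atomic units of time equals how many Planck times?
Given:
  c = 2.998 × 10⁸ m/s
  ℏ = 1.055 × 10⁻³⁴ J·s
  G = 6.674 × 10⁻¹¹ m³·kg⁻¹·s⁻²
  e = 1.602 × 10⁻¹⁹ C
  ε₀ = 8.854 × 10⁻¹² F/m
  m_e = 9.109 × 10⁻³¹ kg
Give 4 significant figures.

atomic unit of time: τ_au = (4πε₀)²ℏ³/(m_e e⁴) = 2.423 × 10⁻¹⁷ s
Planck time: t_P = √(ℏG/c⁵) = 5.392 × 10⁻⁴⁴ s
6.79 × 10⁻⁴ × 2.423 × 10⁻¹⁷ / 5.392 × 10⁻⁴⁴ = 3.051 × 10²³

3.051 × 10²³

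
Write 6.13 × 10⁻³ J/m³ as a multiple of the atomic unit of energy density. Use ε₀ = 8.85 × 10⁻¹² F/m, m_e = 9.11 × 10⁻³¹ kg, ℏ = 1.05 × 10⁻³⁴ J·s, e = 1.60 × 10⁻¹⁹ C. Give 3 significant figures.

2.03 × 10⁻¹⁶

atomic unit of energy density: u_au = E_h/a₀³ = m_e⁴e¹⁰/((4πε₀)⁵ℏ⁸) = 3.01 × 10¹³ J/m³.
6.13 × 10⁻³ / 3.01 × 10¹³ = 2.03 × 10⁻¹⁶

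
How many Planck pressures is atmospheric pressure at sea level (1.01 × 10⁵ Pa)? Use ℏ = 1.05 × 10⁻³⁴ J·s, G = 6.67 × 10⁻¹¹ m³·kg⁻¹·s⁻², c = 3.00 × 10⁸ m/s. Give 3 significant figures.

Planck pressure: p_P = c⁷/(ℏG²) = 4.68 × 10¹¹³ Pa.
1.01 × 10⁵ / 4.68 × 10¹¹³ = 2.16 × 10⁻¹⁰⁹

2.16 × 10⁻¹⁰⁹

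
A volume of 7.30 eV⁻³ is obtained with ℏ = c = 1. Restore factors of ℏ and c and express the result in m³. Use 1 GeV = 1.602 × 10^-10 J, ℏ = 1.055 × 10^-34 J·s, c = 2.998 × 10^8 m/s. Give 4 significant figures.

Volume is [L]³ = [E]⁻³·(ℏc)³.
1 GeV⁻³ → (ℏc)³ × (1 GeV in J)⁻³ = 7.696 × 10^-48 m³.
Convert the energy scale: 7.30 eV⁻³ = 7.30 × 10^27 GeV⁻³.
Result: 7.30 × 10^27 × 7.696 × 10^-48 = 5.618 × 10^-20 m³.

5.618 × 10^-20 m³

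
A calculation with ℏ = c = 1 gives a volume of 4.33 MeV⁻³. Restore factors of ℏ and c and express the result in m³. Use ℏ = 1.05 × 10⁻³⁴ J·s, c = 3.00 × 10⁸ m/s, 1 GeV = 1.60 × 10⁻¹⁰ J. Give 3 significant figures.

Volume is [L]³ = [E]⁻³·(ℏc)³.
1 GeV⁻³ → (ℏc)³ × (1 GeV in J)⁻³ = 7.63 × 10⁻⁴⁸ m³.
Convert the energy scale: 4.33 MeV⁻³ = 4.33 × 10⁹ GeV⁻³.
Result: 4.33 × 10⁹ × 7.63 × 10⁻⁴⁸ = 3.30 × 10⁻³⁸ m³.

3.30 × 10⁻³⁸ m³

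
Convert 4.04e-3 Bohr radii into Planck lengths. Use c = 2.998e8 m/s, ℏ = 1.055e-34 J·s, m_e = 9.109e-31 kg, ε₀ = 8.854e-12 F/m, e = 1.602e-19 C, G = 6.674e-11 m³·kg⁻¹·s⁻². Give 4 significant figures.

Bohr radius: a₀ = 4πε₀ℏ²/(m_e e²) = 5.297e-11 m
Planck length: ℓ_P = √(ℏG/c³) = 1.616e-35 m
4.04e-3 × 5.297e-11 / 1.616e-35 = 1.324e22

1.324e22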